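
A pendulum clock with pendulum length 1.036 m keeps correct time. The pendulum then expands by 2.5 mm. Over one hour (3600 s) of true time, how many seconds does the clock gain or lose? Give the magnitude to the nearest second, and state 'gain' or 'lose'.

T ∝ √L, so T'/T = √(1.03850/1.036) = 1.00121.
In 3600 s of true time the clock registers 3600/1.00121 = 3595.7 s, so it loses 4 s.

lose 4 s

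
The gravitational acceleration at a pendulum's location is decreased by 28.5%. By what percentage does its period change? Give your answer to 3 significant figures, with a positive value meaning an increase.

18.3%

T ∝ 1/√g, so T'/T = 1/√(0.7150) = 1.183.
Percentage change in T = (1.183 − 1) × 100% = 18.3%.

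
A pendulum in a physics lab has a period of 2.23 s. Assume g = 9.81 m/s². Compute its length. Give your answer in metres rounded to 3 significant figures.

From T = 2π√(L/g), L = gT²/(4π²) = 9.81 × 2.230²/(4π²) = 1.24 m.

1.24 m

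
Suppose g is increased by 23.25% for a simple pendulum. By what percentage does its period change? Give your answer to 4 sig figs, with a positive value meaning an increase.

-9.925%

T ∝ 1/√g, so T'/T = 1/√(1.2325) = 0.90075.
Percentage change in T = (0.90075 − 1) × 100% = -9.925%.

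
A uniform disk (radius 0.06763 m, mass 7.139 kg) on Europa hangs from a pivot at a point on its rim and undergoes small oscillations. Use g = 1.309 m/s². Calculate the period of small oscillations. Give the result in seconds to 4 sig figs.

I_cm = ½mr² = 0.016326 kg·m². The pivot is at distance d = 0.06763 m from the centre of mass.
By the parallel-axis theorem, I = I_cm + md² = 0.016326 + 0.032652 = 0.048979 kg·m².
T = 2π√(I/(mgd)) = 2π√(0.048979/(7.139 × 1.309 × 0.06763)) = 1.749 s.

1.749 s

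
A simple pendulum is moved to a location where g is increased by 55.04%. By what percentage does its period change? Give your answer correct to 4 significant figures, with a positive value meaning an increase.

T ∝ 1/√g, so T'/T = 1/√(1.5504) = 0.80312.
Percentage change in T = (0.80312 − 1) × 100% = -19.69%.

-19.69%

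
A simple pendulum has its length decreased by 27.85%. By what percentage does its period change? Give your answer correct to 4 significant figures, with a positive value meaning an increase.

-15.06%

T ∝ √L, so T'/T = √(0.72150) = 0.84941.
Percentage change in T = (0.84941 − 1) × 100% = -15.06%.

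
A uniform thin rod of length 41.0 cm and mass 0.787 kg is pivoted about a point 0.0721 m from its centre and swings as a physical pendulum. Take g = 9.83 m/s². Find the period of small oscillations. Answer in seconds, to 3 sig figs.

For a physical pendulum T = 2π√(I/(mgd)), with d = 0.07210 m from pivot to centre of mass.
I_cm = mL²/12 = 0.787 × 0.410²/12 = 0.01102 kg·m²; I = I_cm + md² = 0.01102 + 0.787 × 0.07210² = 0.01512 kg·m².
T = 2π√(0.01512/(0.787 × 9.83 × 0.07210)) = 1.03 s.

1.03 s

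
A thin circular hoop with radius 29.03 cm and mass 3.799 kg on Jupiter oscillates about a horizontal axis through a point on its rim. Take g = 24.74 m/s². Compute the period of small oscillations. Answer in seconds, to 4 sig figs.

0.9625 s

I_cm = mr² = 0.32016 kg·m². The pivot is at distance d = 0.2903 m from the centre of mass.
By the parallel-axis theorem, I = I_cm + md² = 0.32016 + 0.32016 = 0.64031 kg·m².
T = 2π√(I/(mgd)) = 2π√(0.64031/(3.799 × 24.74 × 0.2903)) = 0.9625 s.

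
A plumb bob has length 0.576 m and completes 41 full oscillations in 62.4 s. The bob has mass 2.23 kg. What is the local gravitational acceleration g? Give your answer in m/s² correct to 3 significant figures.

9.82 m/s²

T = 62.4/41 = 1.522 s.
From T = 2π√(L/g), g = 4π²L/T² = 4π² × 0.576/1.522² = 9.82 m/s².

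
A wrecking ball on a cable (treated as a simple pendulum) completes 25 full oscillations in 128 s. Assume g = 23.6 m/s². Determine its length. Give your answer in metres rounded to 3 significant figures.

15.7 m

T = 128/25 = 5.120 s.
From T = 2π√(L/g), L = gT²/(4π²) = 23.6 × 5.120²/(4π²) = 15.7 m.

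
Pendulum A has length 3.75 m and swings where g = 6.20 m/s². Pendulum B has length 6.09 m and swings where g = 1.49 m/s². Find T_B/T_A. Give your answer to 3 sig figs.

T = 2π√(L/g), so T_B/T_A = √((L_B/g_B)/(L_A/g_A)) = √((6.09/1.49)/(3.75/6.20)) = 2.60.

2.60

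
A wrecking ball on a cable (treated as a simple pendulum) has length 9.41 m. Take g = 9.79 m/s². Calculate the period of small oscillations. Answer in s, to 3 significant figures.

6.16 s

T = 2π√(L/g) = 2π√(9.41/9.79) = 2π × 0.9804 = 6.16 s.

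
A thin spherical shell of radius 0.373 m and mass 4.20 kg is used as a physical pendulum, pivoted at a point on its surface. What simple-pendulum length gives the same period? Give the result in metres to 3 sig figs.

The equivalent simple-pendulum length is L_eq = I/(md), where I is about the pivot and d = 0.3730 m.
I_cm = (2/3)mR² = 0.3896 kg·m², so I = I_cm + md² = 0.3896 + 0.5843 = 0.9739 kg·m².
L_eq = 0.9739/(4.20 × 0.3730) = 0.622 m.

0.622 m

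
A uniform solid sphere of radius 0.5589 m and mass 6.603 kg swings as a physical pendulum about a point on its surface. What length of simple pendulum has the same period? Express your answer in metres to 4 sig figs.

The equivalent simple-pendulum length is L_eq = I/(md), where I is about the pivot and d = 0.55890 m.
I_cm = (2/5)mR² = 0.82503 kg·m², so I = I_cm + md² = 0.82503 + 2.0626 = 2.8876 kg·m².
L_eq = 2.8876/(6.603 × 0.55890) = 0.7825 m.

0.7825 m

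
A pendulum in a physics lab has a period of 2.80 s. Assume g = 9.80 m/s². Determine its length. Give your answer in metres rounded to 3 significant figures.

1.95 m

From T = 2π√(L/g), L = gT²/(4π²) = 9.80 × 2.800²/(4π²) = 1.95 m.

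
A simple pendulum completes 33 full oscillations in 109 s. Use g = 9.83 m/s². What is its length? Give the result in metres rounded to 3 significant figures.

2.72 m

T = 109/33 = 3.303 s.
From T = 2π√(L/g), L = gT²/(4π²) = 9.83 × 3.303²/(4π²) = 2.72 m.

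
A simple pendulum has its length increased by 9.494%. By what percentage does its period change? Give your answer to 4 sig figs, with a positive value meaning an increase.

T ∝ √L, so T'/T = √(1.0949) = 1.0464.
Percentage change in T = (1.0464 − 1) × 100% = 4.639%.

4.639%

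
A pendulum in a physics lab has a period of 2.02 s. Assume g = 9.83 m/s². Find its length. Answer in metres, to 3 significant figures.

1.02 m

From T = 2π√(L/g), L = gT²/(4π²) = 9.83 × 2.020²/(4π²) = 1.02 m.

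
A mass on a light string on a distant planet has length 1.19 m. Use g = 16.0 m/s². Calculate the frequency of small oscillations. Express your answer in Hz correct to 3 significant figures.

T = 2π√(L/g) = 2π√(1.19/16.0) = 1.714 s, so f = 1/T = 0.584 Hz.

0.584 Hz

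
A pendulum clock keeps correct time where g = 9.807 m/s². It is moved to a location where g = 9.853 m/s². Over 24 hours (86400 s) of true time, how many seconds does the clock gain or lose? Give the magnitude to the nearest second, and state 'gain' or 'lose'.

gain 202 s

The clock's period scales as T ∝ 1/√g, so T'/T = √(9.807/9.853) = 0.997663.
In 86400 s of true time the clock registers 86400/0.997663 = 86602.4 s, so it gains 202 s.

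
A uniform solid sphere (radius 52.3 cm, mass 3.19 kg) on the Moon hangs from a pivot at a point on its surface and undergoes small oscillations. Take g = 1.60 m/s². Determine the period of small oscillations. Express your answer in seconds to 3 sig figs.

4.25 s

I_cm = (2/5)mr² = 0.3490 kg·m². The pivot is at distance d = 0.523 m from the centre of mass.
By the parallel-axis theorem, I = I_cm + md² = 0.3490 + 0.8726 = 1.222 kg·m².
T = 2π√(I/(mgd)) = 2π√(1.222/(3.19 × 1.60 × 0.523)) = 4.25 s.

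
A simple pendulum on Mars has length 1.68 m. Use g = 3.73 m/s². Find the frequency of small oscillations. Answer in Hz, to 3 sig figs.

0.237 Hz

T = 2π√(L/g) = 2π√(1.68/3.73) = 4.217 s, so f = 1/T = 0.237 Hz.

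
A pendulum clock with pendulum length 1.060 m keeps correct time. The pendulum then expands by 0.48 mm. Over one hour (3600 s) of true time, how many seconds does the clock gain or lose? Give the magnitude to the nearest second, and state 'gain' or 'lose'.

T ∝ √L, so T'/T = √(1.06048/1.060) = 1.00023.
In 3600 s of true time the clock registers 3600/1.00023 = 3599.2 s, so it loses 1 s.

lose 1 s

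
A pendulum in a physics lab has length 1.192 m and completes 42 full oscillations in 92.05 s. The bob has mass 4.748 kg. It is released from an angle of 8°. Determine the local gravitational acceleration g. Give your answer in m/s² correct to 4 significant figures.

9.797 m/s²

T = 92.05/42 = 2.1917 s.
From T = 2π√(L/g), g = 4π²L/T² = 4π² × 1.192/2.1917² = 9.797 m/s².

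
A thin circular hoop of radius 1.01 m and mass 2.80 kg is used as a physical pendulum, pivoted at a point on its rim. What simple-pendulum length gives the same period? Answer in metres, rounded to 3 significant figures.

2.02 m

The equivalent simple-pendulum length is L_eq = I/(md), where I is about the pivot and d = 1.010 m.
I_cm = mR² = 2.856 kg·m², so I = I_cm + md² = 2.856 + 2.856 = 5.713 kg·m².
L_eq = 5.713/(2.80 × 1.010) = 2.02 m.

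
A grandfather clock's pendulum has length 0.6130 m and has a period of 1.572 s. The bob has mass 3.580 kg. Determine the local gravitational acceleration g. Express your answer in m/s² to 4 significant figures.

9.793 m/s²

From T = 2π√(L/g), g = 4π²L/T² = 4π² × 0.6130/1.5720² = 9.793 m/s².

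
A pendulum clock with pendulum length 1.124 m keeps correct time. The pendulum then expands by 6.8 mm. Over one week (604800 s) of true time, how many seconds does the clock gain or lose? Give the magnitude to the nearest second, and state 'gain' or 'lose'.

T ∝ √L, so T'/T = √(1.13080/1.124) = 1.00302.
In 604800 s of true time the clock registers 604800/1.00302 = 602978.8 s, so it loses 1821 s.

lose 1821 s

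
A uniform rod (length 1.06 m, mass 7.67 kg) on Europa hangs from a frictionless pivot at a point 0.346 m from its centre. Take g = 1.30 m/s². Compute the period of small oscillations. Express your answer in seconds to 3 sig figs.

For a physical pendulum T = 2π√(I/(mgd)), with d = 0.3460 m from pivot to centre of mass.
I_cm = mL²/12 = 7.67 × 1.06²/12 = 0.7182 kg·m²; I = I_cm + md² = 0.7182 + 7.67 × 0.3460² = 1.636 kg·m².
T = 2π√(1.636/(7.67 × 1.30 × 0.3460)) = 4.33 s.

4.33 s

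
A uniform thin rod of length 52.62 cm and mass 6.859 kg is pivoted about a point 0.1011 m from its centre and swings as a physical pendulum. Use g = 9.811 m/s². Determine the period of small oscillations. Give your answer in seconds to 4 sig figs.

1.151 s

For a physical pendulum T = 2π√(I/(mgd)), with d = 0.10110 m from pivot to centre of mass.
I_cm = mL²/12 = 6.859 × 0.5262²/12 = 0.15826 kg·m²; I = I_cm + md² = 0.15826 + 6.859 × 0.10110² = 0.22837 kg·m².
T = 2π√(0.22837/(6.859 × 9.811 × 0.10110)) = 1.151 s.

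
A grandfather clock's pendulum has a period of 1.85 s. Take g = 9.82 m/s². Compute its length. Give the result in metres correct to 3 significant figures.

From T = 2π√(L/g), L = gT²/(4π²) = 9.82 × 1.850²/(4π²) = 0.851 m.

0.851 m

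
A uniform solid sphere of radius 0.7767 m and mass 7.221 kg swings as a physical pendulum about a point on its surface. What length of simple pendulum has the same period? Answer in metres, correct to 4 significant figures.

The equivalent simple-pendulum length is L_eq = I/(md), where I is about the pivot and d = 0.77670 m.
I_cm = (2/5)mR² = 1.7425 kg·m², so I = I_cm + md² = 1.7425 + 4.3562 = 6.0986 kg·m².
L_eq = 6.0986/(7.221 × 0.77670) = 1.087 m.

1.087 m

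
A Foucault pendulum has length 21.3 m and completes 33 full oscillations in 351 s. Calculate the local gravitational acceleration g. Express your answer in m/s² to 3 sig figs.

T = 351/33 = 10.64 s.
From T = 2π√(L/g), g = 4π²L/T² = 4π² × 21.3/10.64² = 7.43 m/s².

7.43 m/s²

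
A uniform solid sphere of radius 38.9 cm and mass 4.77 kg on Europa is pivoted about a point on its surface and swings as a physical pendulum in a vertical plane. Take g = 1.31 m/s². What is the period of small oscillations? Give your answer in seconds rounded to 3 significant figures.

4.05 s

I_cm = (2/5)mr² = 0.2887 kg·m². The pivot is at distance d = 0.389 m from the centre of mass.
By the parallel-axis theorem, I = I_cm + md² = 0.2887 + 0.7218 = 1.011 kg·m².
T = 2π√(I/(mgd)) = 2π√(1.011/(4.77 × 1.31 × 0.389)) = 4.05 s.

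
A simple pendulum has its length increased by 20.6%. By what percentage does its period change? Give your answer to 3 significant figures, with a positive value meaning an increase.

9.82%

T ∝ √L, so T'/T = √(1.206) = 1.098.
Percentage change in T = (1.098 − 1) × 100% = 9.82%.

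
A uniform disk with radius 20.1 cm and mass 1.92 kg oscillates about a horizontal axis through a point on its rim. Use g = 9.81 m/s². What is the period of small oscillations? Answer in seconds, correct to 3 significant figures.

I_cm = ½mr² = 0.03878 kg·m². The pivot is at distance d = 0.201 m from the centre of mass.
By the parallel-axis theorem, I = I_cm + md² = 0.03878 + 0.07757 = 0.1164 kg·m².
T = 2π√(I/(mgd)) = 2π√(0.1164/(1.92 × 9.81 × 0.201)) = 1.10 s.

1.10 s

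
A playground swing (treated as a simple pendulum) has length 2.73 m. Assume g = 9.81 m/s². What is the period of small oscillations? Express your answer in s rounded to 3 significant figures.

3.31 s

T = 2π√(L/g) = 2π√(2.73/9.81) = 2π × 0.5275 = 3.31 s.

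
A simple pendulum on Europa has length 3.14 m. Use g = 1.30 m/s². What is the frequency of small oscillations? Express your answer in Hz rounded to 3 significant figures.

0.102 Hz

T = 2π√(L/g) = 2π√(3.14/1.30) = 9.765 s, so f = 1/T = 0.102 Hz.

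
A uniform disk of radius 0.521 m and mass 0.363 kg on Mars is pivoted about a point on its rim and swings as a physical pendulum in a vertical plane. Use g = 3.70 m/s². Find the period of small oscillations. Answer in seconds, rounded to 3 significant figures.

2.89 s

I_cm = ½mr² = 0.04927 kg·m². The pivot is at distance d = 0.521 m from the centre of mass.
By the parallel-axis theorem, I = I_cm + md² = 0.04927 + 0.09853 = 0.1478 kg·m².
T = 2π√(I/(mgd)) = 2π√(0.1478/(0.363 × 3.70 × 0.521)) = 2.89 s.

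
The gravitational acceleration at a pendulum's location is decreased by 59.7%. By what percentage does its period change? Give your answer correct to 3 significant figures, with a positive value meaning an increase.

T ∝ 1/√g, so T'/T = 1/√(0.4030) = 1.575.
Percentage change in T = (1.575 − 1) × 100% = 57.5%.

57.5%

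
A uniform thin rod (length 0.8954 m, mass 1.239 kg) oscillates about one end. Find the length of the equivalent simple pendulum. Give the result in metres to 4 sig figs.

The equivalent simple-pendulum length is L_eq = I/(md), where I is about the pivot and d = 0.44770 m.
I_cm = (1/12)mL² = 0.082780 kg·m², so I = I_cm + md² = 0.082780 + 0.24834 = 0.33112 kg·m².
L_eq = 0.33112/(1.239 × 0.44770) = 0.5969 m.

0.5969 m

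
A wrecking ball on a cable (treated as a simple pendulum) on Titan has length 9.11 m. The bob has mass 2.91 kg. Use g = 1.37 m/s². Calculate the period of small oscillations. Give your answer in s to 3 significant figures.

T = 2π√(L/g) = 2π√(9.11/1.37) = 2π × 2.579 = 16.2 s.

16.2 s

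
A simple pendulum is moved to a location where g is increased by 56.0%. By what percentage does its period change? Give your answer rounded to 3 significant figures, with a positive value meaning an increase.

-19.9%

T ∝ 1/√g, so T'/T = 1/√(1.560) = 0.8006.
Percentage change in T = (0.8006 − 1) × 100% = -19.9%.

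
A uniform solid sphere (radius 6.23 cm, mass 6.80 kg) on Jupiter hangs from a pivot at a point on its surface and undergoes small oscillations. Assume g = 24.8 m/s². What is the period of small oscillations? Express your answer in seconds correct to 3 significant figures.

I_cm = (2/5)mr² = 0.01056 kg·m². The pivot is at distance d = 0.0623 m from the centre of mass.
By the parallel-axis theorem, I = I_cm + md² = 0.01056 + 0.02639 = 0.03695 kg·m².
T = 2π√(I/(mgd)) = 2π√(0.03695/(6.80 × 24.8 × 0.0623)) = 0.373 s.

0.373 s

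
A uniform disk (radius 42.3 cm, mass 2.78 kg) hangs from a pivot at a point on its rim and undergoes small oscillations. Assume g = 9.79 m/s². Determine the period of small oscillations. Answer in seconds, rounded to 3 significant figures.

1.60 s

I_cm = ½mr² = 0.2487 kg·m². The pivot is at distance d = 0.423 m from the centre of mass.
By the parallel-axis theorem, I = I_cm + md² = 0.2487 + 0.4974 = 0.7461 kg·m².
T = 2π√(I/(mgd)) = 2π√(0.7461/(2.78 × 9.79 × 0.423)) = 1.60 s.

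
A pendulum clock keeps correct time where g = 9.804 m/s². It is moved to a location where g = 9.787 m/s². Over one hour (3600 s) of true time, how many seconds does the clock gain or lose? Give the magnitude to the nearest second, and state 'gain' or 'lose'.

lose 3 s

The clock's period scales as T ∝ 1/√g, so T'/T = √(9.804/9.787) = 1.00087.
In 3600 s of true time the clock registers 3600/1.00087 = 3596.9 s, so it loses 3 s.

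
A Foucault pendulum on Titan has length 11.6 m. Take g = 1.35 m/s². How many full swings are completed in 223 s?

T = 2π√(L/g) = 2π√(11.6/1.35) = 18.42 s.
Number of complete oscillations = ⌊223/18.42⌋ = ⌊12.11⌋ = 12.

12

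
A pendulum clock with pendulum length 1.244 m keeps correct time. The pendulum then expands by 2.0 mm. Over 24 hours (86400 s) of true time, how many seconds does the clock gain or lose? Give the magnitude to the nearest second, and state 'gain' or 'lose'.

T ∝ √L, so T'/T = √(1.24600/1.244) = 1.00080.
In 86400 s of true time the clock registers 86400/1.00080 = 86330.6 s, so it loses 69 s.

lose 69 s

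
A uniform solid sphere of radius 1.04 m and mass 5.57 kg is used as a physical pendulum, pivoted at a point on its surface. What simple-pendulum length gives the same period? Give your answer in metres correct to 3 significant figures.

The equivalent simple-pendulum length is L_eq = I/(md), where I is about the pivot and d = 1.040 m.
I_cm = (2/5)mR² = 2.410 kg·m², so I = I_cm + md² = 2.410 + 6.025 = 8.434 kg·m².
L_eq = 8.434/(5.57 × 1.040) = 1.46 m.

1.46 m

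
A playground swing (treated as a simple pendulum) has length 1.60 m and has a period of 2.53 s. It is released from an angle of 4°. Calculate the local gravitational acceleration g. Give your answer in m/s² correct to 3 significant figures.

From T = 2π√(L/g), g = 4π²L/T² = 4π² × 1.60/2.530² = 9.87 m/s².

9.87 m/s²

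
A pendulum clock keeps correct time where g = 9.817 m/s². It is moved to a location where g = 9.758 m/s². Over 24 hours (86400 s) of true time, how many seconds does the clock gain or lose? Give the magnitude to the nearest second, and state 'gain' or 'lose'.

The clock's period scales as T ∝ 1/√g, so T'/T = √(9.817/9.758) = 1.00302.
In 86400 s of true time the clock registers 86400/1.00302 = 86140.0 s, so it loses 260 s.

lose 260 s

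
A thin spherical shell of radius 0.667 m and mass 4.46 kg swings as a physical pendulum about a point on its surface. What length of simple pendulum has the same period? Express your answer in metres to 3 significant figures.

1.11 m

The equivalent simple-pendulum length is L_eq = I/(md), where I is about the pivot and d = 0.6670 m.
I_cm = (2/3)mR² = 1.323 kg·m², so I = I_cm + md² = 1.323 + 1.984 = 3.307 kg·m².
L_eq = 3.307/(4.46 × 0.6670) = 1.11 m.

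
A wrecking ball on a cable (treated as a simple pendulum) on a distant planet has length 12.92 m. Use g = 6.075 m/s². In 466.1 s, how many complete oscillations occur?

50

T = 2π√(L/g) = 2π√(12.92/6.075) = 9.1630 s.
Number of complete oscillations = ⌊466.1/9.1630⌋ = ⌊50.868⌋ = 50.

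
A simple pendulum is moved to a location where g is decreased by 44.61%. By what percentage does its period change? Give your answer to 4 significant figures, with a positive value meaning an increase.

34.36%

T ∝ 1/√g, so T'/T = 1/√(0.55390) = 1.3436.
Percentage change in T = (1.3436 − 1) × 100% = 34.36%.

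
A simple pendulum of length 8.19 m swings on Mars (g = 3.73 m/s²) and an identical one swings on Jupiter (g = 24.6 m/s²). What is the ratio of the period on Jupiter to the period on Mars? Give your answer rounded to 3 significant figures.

T ∝ 1/√g, so T₂/T₁ = √(g₁/g₂) = √(3.73/24.6) = 0.389.

0.389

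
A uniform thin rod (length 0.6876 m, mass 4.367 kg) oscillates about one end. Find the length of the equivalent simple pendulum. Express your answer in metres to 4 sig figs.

The equivalent simple-pendulum length is L_eq = I/(md), where I is about the pivot and d = 0.34380 m.
I_cm = (1/12)mL² = 0.17206 kg·m², so I = I_cm + md² = 0.17206 + 0.51617 = 0.68823 kg·m².
L_eq = 0.68823/(4.367 × 0.34380) = 0.4584 m.

0.4584 m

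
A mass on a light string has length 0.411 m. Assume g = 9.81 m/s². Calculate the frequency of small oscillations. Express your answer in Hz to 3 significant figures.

T = 2π√(L/g) = 2π√(0.411/9.81) = 1.286 s, so f = 1/T = 0.778 Hz.

0.778 Hz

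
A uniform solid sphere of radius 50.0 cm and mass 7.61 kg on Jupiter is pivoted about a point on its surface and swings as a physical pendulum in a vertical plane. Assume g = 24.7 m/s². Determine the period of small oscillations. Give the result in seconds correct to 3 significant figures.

I_cm = (2/5)mr² = 0.7610 kg·m². The pivot is at distance d = 0.500 m from the centre of mass.
By the parallel-axis theorem, I = I_cm + md² = 0.7610 + 1.903 = 2.663 kg·m².
T = 2π√(I/(mgd)) = 2π√(2.663/(7.61 × 24.7 × 0.500)) = 1.06 s.

1.06 s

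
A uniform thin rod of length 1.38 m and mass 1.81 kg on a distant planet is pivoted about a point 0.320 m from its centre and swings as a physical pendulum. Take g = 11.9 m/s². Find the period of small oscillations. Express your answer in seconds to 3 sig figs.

For a physical pendulum T = 2π√(I/(mgd)), with d = 0.3200 m from pivot to centre of mass.
I_cm = mL²/12 = 1.81 × 1.38²/12 = 0.2872 kg·m²; I = I_cm + md² = 0.2872 + 1.81 × 0.3200² = 0.4726 kg·m².
T = 2π√(0.4726/(1.81 × 11.9 × 0.3200)) = 1.65 s.

1.65 s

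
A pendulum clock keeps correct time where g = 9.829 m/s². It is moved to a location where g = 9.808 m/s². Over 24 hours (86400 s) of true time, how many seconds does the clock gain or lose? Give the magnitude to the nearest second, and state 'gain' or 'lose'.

The clock's period scales as T ∝ 1/√g, so T'/T = √(9.829/9.808) = 1.00107.
In 86400 s of true time the clock registers 86400/1.00107 = 86307.7 s, so it loses 92 s.

lose 92 s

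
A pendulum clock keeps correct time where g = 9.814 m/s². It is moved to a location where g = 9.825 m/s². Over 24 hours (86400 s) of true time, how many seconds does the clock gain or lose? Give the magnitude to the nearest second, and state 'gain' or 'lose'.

The clock's period scales as T ∝ 1/√g, so T'/T = √(9.814/9.825) = 0.999440.
In 86400 s of true time the clock registers 86400/0.999440 = 86448.4 s, so it gains 48 s.

gain 48 s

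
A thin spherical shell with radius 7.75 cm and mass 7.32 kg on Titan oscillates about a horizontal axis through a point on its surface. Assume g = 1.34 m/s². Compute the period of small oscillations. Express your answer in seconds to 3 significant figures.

1.95 s

I_cm = (2/3)mr² = 0.02931 kg·m². The pivot is at distance d = 0.0775 m from the centre of mass.
By the parallel-axis theorem, I = I_cm + md² = 0.02931 + 0.04397 = 0.07328 kg·m².
T = 2π√(I/(mgd)) = 2π√(0.07328/(7.32 × 1.34 × 0.0775)) = 1.95 s.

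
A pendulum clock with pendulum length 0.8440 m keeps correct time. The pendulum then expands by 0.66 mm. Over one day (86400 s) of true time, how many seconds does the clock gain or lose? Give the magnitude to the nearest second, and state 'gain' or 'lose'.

T ∝ √L, so T'/T = √(0.84466/0.8440) = 1.00039.
In 86400 s of true time the clock registers 86400/1.00039 = 86366.2 s, so it loses 34 s.

lose 34 s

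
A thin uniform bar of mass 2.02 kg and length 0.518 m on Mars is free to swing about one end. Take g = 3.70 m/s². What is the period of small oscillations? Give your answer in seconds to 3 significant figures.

For a physical pendulum T = 2π√(I/(mgd)), with d = 0.2590 m from pivot to centre of mass.
I_cm = mL²/12 = 2.02 × 0.518²/12 = 0.04517 kg·m²; I = I_cm + md² = 0.04517 + 2.02 × 0.2590² = 0.1807 kg·m².
T = 2π√(0.1807/(2.02 × 3.70 × 0.2590)) = 1.92 s.

1.92 s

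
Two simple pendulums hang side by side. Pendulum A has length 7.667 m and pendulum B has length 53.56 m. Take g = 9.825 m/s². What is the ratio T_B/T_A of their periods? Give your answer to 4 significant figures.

T ∝ √L, so T_B/T_A = √(L_B/L_A) = √(53.56/7.667) = 2.643.

2.643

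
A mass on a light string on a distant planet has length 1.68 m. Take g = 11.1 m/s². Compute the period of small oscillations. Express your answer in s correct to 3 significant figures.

T = 2π√(L/g) = 2π√(1.68/11.1) = 2π × 0.3890 = 2.44 s.

2.44 s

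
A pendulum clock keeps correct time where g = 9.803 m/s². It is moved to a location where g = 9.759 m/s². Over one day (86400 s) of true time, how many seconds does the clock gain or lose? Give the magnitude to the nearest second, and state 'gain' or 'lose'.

lose 194 s

The clock's period scales as T ∝ 1/√g, so T'/T = √(9.803/9.759) = 1.00225.
In 86400 s of true time the clock registers 86400/1.00225 = 86205.9 s, so it loses 194 s.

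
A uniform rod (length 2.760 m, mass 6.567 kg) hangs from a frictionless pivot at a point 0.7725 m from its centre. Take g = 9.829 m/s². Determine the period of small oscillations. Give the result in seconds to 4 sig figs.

2.530 s

For a physical pendulum T = 2π√(I/(mgd)), with d = 0.77250 m from pivot to centre of mass.
I_cm = mL²/12 = 6.567 × 2.760²/12 = 4.1687 kg·m²; I = I_cm + md² = 4.1687 + 6.567 × 0.77250² = 8.0876 kg·m².
T = 2π√(8.0876/(6.567 × 9.829 × 0.77250)) = 2.530 s.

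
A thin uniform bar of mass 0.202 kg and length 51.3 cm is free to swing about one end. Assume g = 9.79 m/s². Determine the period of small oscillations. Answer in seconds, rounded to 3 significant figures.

For a physical pendulum T = 2π√(I/(mgd)), with d = 0.2565 m from pivot to centre of mass.
I_cm = mL²/12 = 0.202 × 0.513²/12 = 0.004430 kg·m²; I = I_cm + md² = 0.004430 + 0.202 × 0.2565² = 0.01772 kg·m².
T = 2π√(0.01772/(0.202 × 9.79 × 0.2565)) = 1.17 s.

1.17 s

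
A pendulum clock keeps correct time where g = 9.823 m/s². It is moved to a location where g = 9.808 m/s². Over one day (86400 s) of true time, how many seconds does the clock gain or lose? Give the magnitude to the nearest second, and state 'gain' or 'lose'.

The clock's period scales as T ∝ 1/√g, so T'/T = √(9.823/9.808) = 1.00076.
In 86400 s of true time the clock registers 86400/1.00076 = 86334.0 s, so it loses 66 s.

lose 66 s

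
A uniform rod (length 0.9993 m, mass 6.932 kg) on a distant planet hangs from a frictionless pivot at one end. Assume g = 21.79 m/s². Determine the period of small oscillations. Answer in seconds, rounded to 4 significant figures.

For a physical pendulum T = 2π√(I/(mgd)), with d = 0.49965 m from pivot to centre of mass.
I_cm = mL²/12 = 6.932 × 0.9993²/12 = 0.57686 kg·m²; I = I_cm + md² = 0.57686 + 6.932 × 0.49965² = 2.3074 kg·m².
T = 2π√(2.3074/(6.932 × 21.79 × 0.49965)) = 1.099 s.

1.099 s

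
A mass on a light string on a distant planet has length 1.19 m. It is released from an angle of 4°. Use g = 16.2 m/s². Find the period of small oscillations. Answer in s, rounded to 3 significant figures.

T = 2π√(L/g) = 2π√(1.19/16.2) = 2π × 0.2710 = 1.70 s.

1.70 s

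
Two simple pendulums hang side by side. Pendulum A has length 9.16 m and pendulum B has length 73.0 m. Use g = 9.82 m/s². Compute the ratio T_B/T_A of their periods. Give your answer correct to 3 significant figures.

2.82

T ∝ √L, so T_B/T_A = √(L_B/L_A) = √(73.0/9.16) = 2.82.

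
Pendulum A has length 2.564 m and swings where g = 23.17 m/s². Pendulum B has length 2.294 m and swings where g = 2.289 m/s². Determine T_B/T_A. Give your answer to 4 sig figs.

3.009

T = 2π√(L/g), so T_B/T_A = √((L_B/g_B)/(L_A/g_A)) = √((2.294/2.289)/(2.564/23.17)) = 3.009.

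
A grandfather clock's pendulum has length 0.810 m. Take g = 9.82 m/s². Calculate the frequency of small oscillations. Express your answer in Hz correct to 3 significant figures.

0.554 Hz

T = 2π√(L/g) = 2π√(0.810/9.82) = 1.805 s, so f = 1/T = 0.554 Hz.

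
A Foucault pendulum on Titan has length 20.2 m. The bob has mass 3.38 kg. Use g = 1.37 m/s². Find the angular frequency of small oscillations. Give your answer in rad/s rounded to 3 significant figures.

ω = √(g/L) = √(1.37/20.2) = 0.260 rad/s.

0.260 rad/s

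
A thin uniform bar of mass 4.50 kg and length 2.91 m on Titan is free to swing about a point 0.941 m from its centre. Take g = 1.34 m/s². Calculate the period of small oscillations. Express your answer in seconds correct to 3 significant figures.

For a physical pendulum T = 2π√(I/(mgd)), with d = 0.9410 m from pivot to centre of mass.
I_cm = mL²/12 = 4.50 × 2.91²/12 = 3.176 kg·m²; I = I_cm + md² = 3.176 + 4.50 × 0.9410² = 7.160 kg·m².
T = 2π√(7.160/(4.50 × 1.34 × 0.9410)) = 7.06 s.

7.06 s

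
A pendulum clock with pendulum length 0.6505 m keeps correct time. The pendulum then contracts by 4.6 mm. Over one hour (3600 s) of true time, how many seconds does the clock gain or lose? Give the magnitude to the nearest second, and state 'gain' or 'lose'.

gain 13 s

T ∝ √L, so T'/T = √(0.64590/0.6505) = 0.996458.
In 3600 s of true time the clock registers 3600/0.996458 = 3612.8 s, so it gains 13 s.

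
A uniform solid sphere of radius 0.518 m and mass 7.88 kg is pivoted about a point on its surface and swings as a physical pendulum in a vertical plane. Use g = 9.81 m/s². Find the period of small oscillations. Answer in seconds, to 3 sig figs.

1.71 s

I_cm = (2/5)mr² = 0.8458 kg·m². The pivot is at distance d = 0.518 m from the centre of mass.
By the parallel-axis theorem, I = I_cm + md² = 0.8458 + 2.114 = 2.960 kg·m².
T = 2π√(I/(mgd)) = 2π√(2.960/(7.88 × 9.81 × 0.518)) = 1.71 s.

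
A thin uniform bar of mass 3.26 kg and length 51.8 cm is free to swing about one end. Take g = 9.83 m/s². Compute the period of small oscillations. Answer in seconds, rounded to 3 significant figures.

1.18 s

For a physical pendulum T = 2π√(I/(mgd)), with d = 0.2590 m from pivot to centre of mass.
I_cm = mL²/12 = 3.26 × 0.518²/12 = 0.07289 kg·m²; I = I_cm + md² = 0.07289 + 3.26 × 0.2590² = 0.2916 kg·m².
T = 2π√(0.2916/(3.26 × 9.83 × 0.2590)) = 1.18 s.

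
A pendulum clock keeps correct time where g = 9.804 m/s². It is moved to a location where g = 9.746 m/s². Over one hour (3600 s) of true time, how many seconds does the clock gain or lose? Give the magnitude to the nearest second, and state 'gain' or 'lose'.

lose 11 s

The clock's period scales as T ∝ 1/√g, so T'/T = √(9.804/9.746) = 1.00297.
In 3600 s of true time the clock registers 3600/1.00297 = 3589.3 s, so it loses 11 s.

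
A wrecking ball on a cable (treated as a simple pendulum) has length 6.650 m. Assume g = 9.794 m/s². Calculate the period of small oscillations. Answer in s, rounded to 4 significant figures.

T = 2π√(L/g) = 2π√(6.650/9.794) = 2π × 0.82401 = 5.177 s.

5.177 s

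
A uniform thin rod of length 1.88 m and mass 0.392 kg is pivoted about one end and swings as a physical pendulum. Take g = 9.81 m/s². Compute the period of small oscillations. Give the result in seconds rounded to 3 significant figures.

For a physical pendulum T = 2π√(I/(mgd)), with d = 0.9400 m from pivot to centre of mass.
I_cm = mL²/12 = 0.392 × 1.88²/12 = 0.1155 kg·m²; I = I_cm + md² = 0.1155 + 0.392 × 0.9400² = 0.4618 kg·m².
T = 2π√(0.4618/(0.392 × 9.81 × 0.9400)) = 2.25 s.

2.25 s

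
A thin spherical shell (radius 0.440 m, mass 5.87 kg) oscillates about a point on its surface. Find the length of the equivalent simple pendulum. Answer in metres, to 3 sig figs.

0.733 m

The equivalent simple-pendulum length is L_eq = I/(md), where I is about the pivot and d = 0.4400 m.
I_cm = (2/3)mR² = 0.7576 kg·m², so I = I_cm + md² = 0.7576 + 1.136 = 1.894 kg·m².
L_eq = 1.894/(5.87 × 0.4400) = 0.733 m.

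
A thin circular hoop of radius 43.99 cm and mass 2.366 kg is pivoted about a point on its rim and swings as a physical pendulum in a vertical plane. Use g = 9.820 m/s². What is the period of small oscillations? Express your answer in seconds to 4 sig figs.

1.881 s

I_cm = mr² = 0.45785 kg·m². The pivot is at distance d = 0.4399 m from the centre of mass.
By the parallel-axis theorem, I = I_cm + md² = 0.45785 + 0.45785 = 0.91570 kg·m².
T = 2π√(I/(mgd)) = 2π√(0.91570/(2.366 × 9.820 × 0.4399)) = 1.881 s.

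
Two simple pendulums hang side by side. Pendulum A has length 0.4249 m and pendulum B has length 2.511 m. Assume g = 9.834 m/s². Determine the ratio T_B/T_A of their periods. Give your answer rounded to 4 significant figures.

T ∝ √L, so T_B/T_A = √(L_B/L_A) = √(2.511/0.4249) = 2.431.

2.431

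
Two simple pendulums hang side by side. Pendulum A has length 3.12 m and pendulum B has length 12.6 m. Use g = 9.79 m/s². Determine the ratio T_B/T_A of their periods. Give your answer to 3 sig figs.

2.01

T ∝ √L, so T_B/T_A = √(L_B/L_A) = √(12.6/3.12) = 2.01.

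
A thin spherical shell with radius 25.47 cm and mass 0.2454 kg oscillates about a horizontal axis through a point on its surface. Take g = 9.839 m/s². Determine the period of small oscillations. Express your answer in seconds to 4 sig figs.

I_cm = (2/3)mr² = 0.010613 kg·m². The pivot is at distance d = 0.2547 m from the centre of mass.
By the parallel-axis theorem, I = I_cm + md² = 0.010613 + 0.015920 = 0.026533 kg·m².
T = 2π√(I/(mgd)) = 2π√(0.026533/(0.2454 × 9.839 × 0.2547)) = 1.305 s.

1.305 s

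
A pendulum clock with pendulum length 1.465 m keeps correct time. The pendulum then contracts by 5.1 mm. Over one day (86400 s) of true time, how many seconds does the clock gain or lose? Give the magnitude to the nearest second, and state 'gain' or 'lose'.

T ∝ √L, so T'/T = √(1.45990/1.465) = 0.998258.
In 86400 s of true time the clock registers 86400/0.998258 = 86550.8 s, so it gains 151 s.

gain 151 s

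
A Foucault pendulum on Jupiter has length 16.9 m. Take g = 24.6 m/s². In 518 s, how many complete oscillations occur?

99

T = 2π√(L/g) = 2π√(16.9/24.6) = 5.208 s.
Number of complete oscillations = ⌊518/5.208⌋ = ⌊99.47⌋ = 99.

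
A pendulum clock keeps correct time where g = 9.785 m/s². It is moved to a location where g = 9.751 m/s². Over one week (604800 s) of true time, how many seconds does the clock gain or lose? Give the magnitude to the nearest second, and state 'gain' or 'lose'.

The clock's period scales as T ∝ 1/√g, so T'/T = √(9.785/9.751) = 1.00174.
In 604800 s of true time the clock registers 604800/1.00174 = 603748.3 s, so it loses 1052 s.

lose 1052 s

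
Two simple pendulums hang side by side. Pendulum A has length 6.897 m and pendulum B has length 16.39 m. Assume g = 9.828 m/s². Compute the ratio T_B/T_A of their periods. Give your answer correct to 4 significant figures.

1.542

T ∝ √L, so T_B/T_A = √(L_B/L_A) = √(16.39/6.897) = 1.542.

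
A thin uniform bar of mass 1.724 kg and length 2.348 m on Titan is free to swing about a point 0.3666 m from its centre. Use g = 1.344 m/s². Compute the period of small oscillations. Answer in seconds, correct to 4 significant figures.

6.898 s

For a physical pendulum T = 2π√(I/(mgd)), with d = 0.36660 m from pivot to centre of mass.
I_cm = mL²/12 = 1.724 × 2.348²/12 = 0.79205 kg·m²; I = I_cm + md² = 0.79205 + 1.724 × 0.36660² = 1.0237 kg·m².
T = 2π√(1.0237/(1.724 × 1.344 × 0.36660)) = 6.898 s.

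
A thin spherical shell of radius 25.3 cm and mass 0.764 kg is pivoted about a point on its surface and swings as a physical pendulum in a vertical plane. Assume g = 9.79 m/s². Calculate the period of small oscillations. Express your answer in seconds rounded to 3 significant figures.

1.30 s

I_cm = (2/3)mr² = 0.03260 kg·m². The pivot is at distance d = 0.253 m from the centre of mass.
By the parallel-axis theorem, I = I_cm + md² = 0.03260 + 0.04890 = 0.08150 kg·m².
T = 2π√(I/(mgd)) = 2π√(0.08150/(0.764 × 9.79 × 0.253)) = 1.30 s.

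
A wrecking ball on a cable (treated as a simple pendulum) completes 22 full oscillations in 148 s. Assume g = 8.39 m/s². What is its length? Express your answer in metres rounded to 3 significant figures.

9.62 m

T = 148/22 = 6.727 s.
From T = 2π√(L/g), L = gT²/(4π²) = 8.39 × 6.727²/(4π²) = 9.62 m.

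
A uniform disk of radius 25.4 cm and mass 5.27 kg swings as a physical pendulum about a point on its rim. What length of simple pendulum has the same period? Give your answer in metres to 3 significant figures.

The equivalent simple-pendulum length is L_eq = I/(md), where I is about the pivot and d = 0.2540 m.
I_cm = ½mR² = 0.1700 kg·m², so I = I_cm + md² = 0.1700 + 0.3400 = 0.5100 kg·m².
L_eq = 0.5100/(5.27 × 0.2540) = 0.381 m.

0.381 m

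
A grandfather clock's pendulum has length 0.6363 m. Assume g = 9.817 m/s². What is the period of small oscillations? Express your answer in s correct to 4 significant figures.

1.600 s

T = 2π√(L/g) = 2π√(0.6363/9.817) = 2π × 0.25459 = 1.600 s.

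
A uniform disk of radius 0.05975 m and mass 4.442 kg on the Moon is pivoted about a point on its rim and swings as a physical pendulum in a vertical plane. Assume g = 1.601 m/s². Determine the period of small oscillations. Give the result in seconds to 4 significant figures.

1.487 s

I_cm = ½mr² = 0.0079291 kg·m². The pivot is at distance d = 0.05975 m from the centre of mass.
By the parallel-axis theorem, I = I_cm + md² = 0.0079291 + 0.015858 = 0.023787 kg·m².
T = 2π√(I/(mgd)) = 2π√(0.023787/(4.442 × 1.601 × 0.05975)) = 1.487 s.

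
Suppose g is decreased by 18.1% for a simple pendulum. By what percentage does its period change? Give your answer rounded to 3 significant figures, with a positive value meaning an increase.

T ∝ 1/√g, so T'/T = 1/√(0.8190) = 1.105.
Percentage change in T = (1.105 − 1) × 100% = 10.5%.

10.5%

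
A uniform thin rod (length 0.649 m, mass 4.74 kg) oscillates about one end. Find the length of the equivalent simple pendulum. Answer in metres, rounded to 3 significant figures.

The equivalent simple-pendulum length is L_eq = I/(md), where I is about the pivot and d = 0.3245 m.
I_cm = (1/12)mL² = 0.1664 kg·m², so I = I_cm + md² = 0.1664 + 0.4991 = 0.6655 kg·m².
L_eq = 0.6655/(4.74 × 0.3245) = 0.433 m.

0.433 m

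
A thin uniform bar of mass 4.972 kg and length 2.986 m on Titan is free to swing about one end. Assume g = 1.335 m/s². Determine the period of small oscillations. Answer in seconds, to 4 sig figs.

7.673 s

For a physical pendulum T = 2π√(I/(mgd)), with d = 1.4930 m from pivot to centre of mass.
I_cm = mL²/12 = 4.972 × 2.986²/12 = 3.6943 kg·m²; I = I_cm + md² = 3.6943 + 4.972 × 1.4930² = 14.777 kg·m².
T = 2π√(14.777/(4.972 × 1.335 × 1.4930)) = 7.673 s.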